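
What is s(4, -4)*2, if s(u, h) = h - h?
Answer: 0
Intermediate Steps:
s(u, h) = 0
s(4, -4)*2 = 0*2 = 0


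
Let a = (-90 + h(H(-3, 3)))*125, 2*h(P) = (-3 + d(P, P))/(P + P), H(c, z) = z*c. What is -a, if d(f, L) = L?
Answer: 33625/3 ≈ 11208.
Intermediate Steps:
H(c, z) = c*z
h(P) = (-3 + P)/(4*P) (h(P) = ((-3 + P)/(P + P))/2 = ((-3 + P)/((2*P)))/2 = ((-3 + P)*(1/(2*P)))/2 = ((-3 + P)/(2*P))/2 = (-3 + P)/(4*P))
a = -33625/3 (a = (-90 + (-3 - 3*3)/(4*((-3*3))))*125 = (-90 + (¼)*(-3 - 9)/(-9))*125 = (-90 + (¼)*(-⅑)*(-12))*125 = (-90 + ⅓)*125 = -269/3*125 = -33625/3 ≈ -11208.)
-a = -1*(-33625/3) = 33625/3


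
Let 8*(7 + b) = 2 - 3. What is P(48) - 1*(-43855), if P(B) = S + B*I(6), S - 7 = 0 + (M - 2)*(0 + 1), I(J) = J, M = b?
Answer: 353127/8 ≈ 44141.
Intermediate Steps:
b = -57/8 (b = -7 + (2 - 3)/8 = -7 + (1/8)*(-1) = -7 - 1/8 = -57/8 ≈ -7.1250)
M = -57/8 ≈ -7.1250
S = -17/8 (S = 7 + (0 + (-57/8 - 2)*(0 + 1)) = 7 + (0 - 73/8*1) = 7 + (0 - 73/8) = 7 - 73/8 = -17/8 ≈ -2.1250)
P(B) = -17/8 + 6*B (P(B) = -17/8 + B*6 = -17/8 + 6*B)
P(48) - 1*(-43855) = (-17/8 + 6*48) - 1*(-43855) = (-17/8 + 288) + 43855 = 2287/8 + 43855 = 353127/8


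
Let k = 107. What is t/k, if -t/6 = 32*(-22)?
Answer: 4224/107 ≈ 39.477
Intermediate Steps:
t = 4224 (t = -192*(-22) = -6*(-704) = 4224)
t/k = 4224/107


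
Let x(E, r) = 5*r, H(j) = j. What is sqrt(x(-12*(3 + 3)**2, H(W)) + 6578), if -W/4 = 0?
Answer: sqrt(6578) ≈ 81.105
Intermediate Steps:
W = 0 (W = -4*0 = 0)
sqrt(x(-12*(3 + 3)**2, H(W)) + 6578) = sqrt(5*0 + 6578) = sqrt(0 + 6578) = sqrt(6578)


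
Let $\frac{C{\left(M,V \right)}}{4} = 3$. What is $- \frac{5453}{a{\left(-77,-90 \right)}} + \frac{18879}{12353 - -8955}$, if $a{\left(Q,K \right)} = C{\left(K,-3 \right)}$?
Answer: $- \frac{2070821}{4566} \approx -453.53$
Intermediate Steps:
$C{\left(M,V \right)} = 12$ ($C{\left(M,V \right)} = 4 \cdot 3 = 12$)
$a{\left(Q,K \right)} = 12$
$- \frac{5453}{a{\left(-77,-90 \right)}} + \frac{18879}{12353 - -8955} = - \frac{5453}{12} + \frac{18879}{12353 - -8955} = \left(-5453\right) \frac{1}{12} + \frac{18879}{12353 + 8955} = - \frac{5453}{12} + \frac{18879}{21308} = - \frac{5453}{12} + 18879 \cdot \frac{1}{21308} = - \frac{5453}{12} + \frac{2697}{3044} = - \frac{2070821}{4566}$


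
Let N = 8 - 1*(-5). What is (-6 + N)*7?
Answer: 49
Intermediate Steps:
N = 13 (N = 8 + 5 = 13)
(-6 + N)*7 = (-6 + 13)*7 = 7*7 = 49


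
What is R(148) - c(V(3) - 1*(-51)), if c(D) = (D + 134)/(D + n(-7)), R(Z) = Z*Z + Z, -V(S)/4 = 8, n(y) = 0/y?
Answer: 418835/19 ≈ 22044.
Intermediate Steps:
n(y) = 0
V(S) = -32 (V(S) = -4*8 = -32)
R(Z) = Z + Z² (R(Z) = Z² + Z = Z + Z²)
c(D) = (134 + D)/D (c(D) = (D + 134)/(D + 0) = (134 + D)/D)
R(148) - c(V(3) - 1*(-51)) = 148*(1 + 148) - (134 + (-32 - 1*(-51)))/(-32 - 1*(-51)) = 148*149 - (134 + (-32 + 51))/(-32 + 51) = 22052 - (134 + 19)/19 = 22052 - 153/19 = 418835/19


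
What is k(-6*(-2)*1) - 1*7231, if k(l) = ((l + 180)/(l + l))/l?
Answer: -21691/3 ≈ -7230.3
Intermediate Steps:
k(l) = (180 + l)/(2*l**2) (k(l) = ((180 + l)/((2*l)))/l = ((180 + l)*(1/(2*l)))/l = ((180 + l)/(2*l))/l = (180 + l)/(2*l**2))
k(-6*(-2)*1) - 1*7231 = (180 - 6*(-2)*1)/(2*(-6*(-2)*1)**2) - 1*7231 = (180 + 12*1)/(2*(12*1)**2) - 7231 = (1/2)*(180 + 12)/12**2 - 7231 = (1/2)*(1/144)*192 - 7231 = 2/3 - 7231 = -21691/3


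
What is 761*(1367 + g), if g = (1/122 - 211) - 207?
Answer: 88107819/122 ≈ 7.2220e+5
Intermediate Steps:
g = -50995/122 (g = (1/122 - 211) - 207 = -25741/122 - 207 = -50995/122 ≈ -417.99)
761*(1367 + g) = 761*(1367 - 50995/122) = 761*(115779/122) = 88107819/122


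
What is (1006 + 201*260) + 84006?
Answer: 137272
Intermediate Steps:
(1006 + 201*260) + 84006 = (1006 + 52260) + 84006 = 53266 + 84006 = 137272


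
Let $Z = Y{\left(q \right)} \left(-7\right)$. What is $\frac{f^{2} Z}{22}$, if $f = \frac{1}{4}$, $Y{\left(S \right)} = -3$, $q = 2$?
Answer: $\frac{21}{352} \approx 0.059659$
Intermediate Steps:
$Z = 21$ ($Z = \left(-3\right) \left(-7\right) = 21$)
$f = \frac{1}{4} \approx 0.25$
$\frac{f^{2} Z}{22} = \frac{\left(\frac{1}{4}\right)^{2} \cdot 21}{22} = \frac{1}{16} \cdot 21 \cdot \frac{1}{22} = \frac{21}{16} \cdot \frac{1}{22} = \frac{21}{352}$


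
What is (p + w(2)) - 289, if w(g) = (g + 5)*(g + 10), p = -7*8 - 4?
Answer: -265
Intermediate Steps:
p = -60 (p = -56 - 4 = -60)
w(g) = (5 + g)*(10 + g)
(p + w(2)) - 289 = (-60 + (50 + 2² + 15*2)) - 289 = (-60 + (50 + 4 + 30)) - 289 = (-60 + 84) - 289 = 24 - 289 = -265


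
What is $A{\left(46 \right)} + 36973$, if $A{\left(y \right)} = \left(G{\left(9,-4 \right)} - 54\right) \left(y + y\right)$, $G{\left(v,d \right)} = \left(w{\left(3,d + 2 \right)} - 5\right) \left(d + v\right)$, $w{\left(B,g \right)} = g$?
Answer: $28785$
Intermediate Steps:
$G{\left(v,d \right)} = \left(-3 + d\right) \left(d + v\right)$ ($G{\left(v,d \right)} = \left(\left(d + 2\right) - 5\right) \left(d + v\right) = \left(\left(2 + d\right) - 5\right) \left(d + v\right) = \left(-3 + d\right) \left(d + v\right)$)
$A{\left(y \right)} = - 178 y$ ($A{\left(y \right)} = \left(\left(\left(-4\right)^{2} - -12 - 27 - 36\right) - 54\right) \left(y + y\right) = \left(\left(16 + 12 - 27 - 36\right) - 54\right) 2 y = \left(-35 - 54\right) 2 y = - 89 \cdot 2 y = - 178 y$)
$A{\left(46 \right)} + 36973 = \left(-178\right) 46 + 36973 = -8188 + 36973 = 28785$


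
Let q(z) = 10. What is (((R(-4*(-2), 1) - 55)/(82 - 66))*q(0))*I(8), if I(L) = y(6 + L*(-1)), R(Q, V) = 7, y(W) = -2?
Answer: 60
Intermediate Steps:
I(L) = -2
(((R(-4*(-2), 1) - 55)/(82 - 66))*q(0))*I(8) = (((7 - 55)/(82 - 66))*10)*(-2) = (-48/16*10)*(-2) = (-48*1/16*10)*(-2) = -3*10*(-2) = -30*(-2) = 60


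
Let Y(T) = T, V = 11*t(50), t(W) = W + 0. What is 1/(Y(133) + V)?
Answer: 1/683 ≈ 0.0014641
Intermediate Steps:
t(W) = W
V = 550 (V = 11*50 = 550)
1/(Y(133) + V) = 1/(133 + 550) = 1/683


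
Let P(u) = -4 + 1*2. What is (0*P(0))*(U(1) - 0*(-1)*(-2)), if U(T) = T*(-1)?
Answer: 0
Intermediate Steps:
P(u) = -2 (P(u) = -4 + 2 = -2)
U(T) = -T
(0*P(0))*(U(1) - 0*(-1)*(-2)) = (0*(-2))*(-1*1 - 0*(-1)*(-2)) = 0*(-1 - 0*(-2)) = 0*(-1 - 1*0) = 0*(-1 + 0) = 0*(-1) = 0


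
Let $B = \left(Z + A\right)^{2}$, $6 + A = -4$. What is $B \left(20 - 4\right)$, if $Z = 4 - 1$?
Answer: $784$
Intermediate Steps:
$A = -10$ ($A = -6 - 4 = -10$)
$Z = 3$ ($Z = 4 - 1 = 3$)
$B = 49$ ($B = \left(3 - 10\right)^{2} = \left(-7\right)^{2} = 49$)
$B \left(20 - 4\right) = 49 \left(20 - 4\right) = 49 \cdot 16 = 784$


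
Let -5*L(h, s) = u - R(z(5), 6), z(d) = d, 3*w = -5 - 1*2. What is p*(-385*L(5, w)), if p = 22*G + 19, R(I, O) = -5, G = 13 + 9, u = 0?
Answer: 193655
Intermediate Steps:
G = 22
w = -7/3 (w = (-5 - 1*2)/3 = (-5 - 2)/3 = (1/3)*(-7) = -7/3 ≈ -2.3333)
p = 503 (p = 22*22 + 19 = 484 + 19 = 503)
L(h, s) = -1 (L(h, s) = -(0 - 1*(-5))/5 = -(0 + 5)/5 = -1/5*5 = -1)
p*(-385*L(5, w)) = 503*(-385*(-1)) = 503*385 = 193655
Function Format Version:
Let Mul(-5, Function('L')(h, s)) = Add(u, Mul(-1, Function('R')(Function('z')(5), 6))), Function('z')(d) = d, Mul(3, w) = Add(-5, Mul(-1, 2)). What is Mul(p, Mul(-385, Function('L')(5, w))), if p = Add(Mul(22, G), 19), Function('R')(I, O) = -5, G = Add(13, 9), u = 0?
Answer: 193655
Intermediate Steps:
G = 22
w = Rational(-7, 3) (w = Mul(Rational(1, 3), Add(-5, Mul(-1, 2))) = Mul(Rational(1, 3), Add(-5, -2)) = Mul(Rational(1, 3), -7) = Rational(-7, 3) ≈ -2.3333)
p = 503 (p = Add(Mul(22, 22), 19) = Add(484, 19) = 503)
Function('L')(h, s) = -1 (Function('L')(h, s) = Mul(Rational(-1, 5), Add(0, Mul(-1, -5))) = Mul(Rational(-1, 5), Add(0, 5)) = Mul(Rational(-1, 5), 5) = -1)
Mul(p, Mul(-385, Function('L')(5, w))) = Mul(503, Mul(-385, -1)) = Mul(503, 385) = 193655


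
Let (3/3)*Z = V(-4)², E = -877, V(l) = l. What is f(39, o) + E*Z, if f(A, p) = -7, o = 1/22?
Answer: -14039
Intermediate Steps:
o = 1/22 ≈ 0.045455
Z = 16 (Z = (-4)² = 16)
f(39, o) + E*Z = -7 - 877*16 = -7 - 14032 = -14039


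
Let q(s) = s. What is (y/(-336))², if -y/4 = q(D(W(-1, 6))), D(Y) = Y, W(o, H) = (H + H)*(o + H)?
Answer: 25/49 ≈ 0.51020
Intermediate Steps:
W(o, H) = 2*H*(H + o) (W(o, H) = (2*H)*(H + o) = 2*H*(H + o))
y = -240 (y = -8*6*(6 - 1) = -8*6*5 = -4*60 = -240)
(y/(-336))² = (-240/(-336))² = (-240*(-1/336))² = (5/7)² = 25/49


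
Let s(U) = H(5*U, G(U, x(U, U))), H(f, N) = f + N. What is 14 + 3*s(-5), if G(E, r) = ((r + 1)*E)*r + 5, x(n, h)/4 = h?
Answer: -5746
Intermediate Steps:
x(n, h) = 4*h
G(E, r) = 5 + E*r*(1 + r) (G(E, r) = ((1 + r)*E)*r + 5 = (E*(1 + r))*r + 5 = E*r*(1 + r) + 5 = 5 + E*r*(1 + r))
H(f, N) = N + f
s(U) = 5 + 4*U² + 5*U + 16*U³ (s(U) = (5 + U*(4*U) + U*(4*U)²) + 5*U = (5 + 4*U² + U*(16*U²)) + 5*U = (5 + 4*U² + 16*U³) + 5*U = 5 + 4*U² + 5*U + 16*U³)
14 + 3*s(-5) = 14 + 3*(5 + 4*(-5)² + 5*(-5) + 16*(-5)³) = 14 + 3*(5 + 4*25 - 25 + 16*(-125)) = 14 + 3*(5 + 100 - 25 - 2000) = 14 + 3*(-1920) = 14 - 5760 = -5746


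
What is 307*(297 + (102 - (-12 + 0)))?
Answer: 126177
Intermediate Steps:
307*(297 + (102 - (-12 + 0))) = 307*(297 + (102 - 1*(-12))) = 307*(297 + (102 + 12)) = 307*(297 + 114) = 307*411 = 126177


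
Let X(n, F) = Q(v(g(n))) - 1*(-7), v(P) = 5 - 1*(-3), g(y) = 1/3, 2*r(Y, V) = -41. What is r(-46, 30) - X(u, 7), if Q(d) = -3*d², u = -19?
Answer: 329/2 ≈ 164.50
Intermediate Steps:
r(Y, V) = -41/2 (r(Y, V) = (½)*(-41) = -41/2)
g(y) = ⅓
v(P) = 8 (v(P) = 5 + 3 = 8)
X(n, F) = -185 (X(n, F) = -3*8² - 1*(-7) = -3*64 + 7 = -192 + 7 = -185)
r(-46, 30) - X(u, 7) = -41/2 - 1*(-185) = -41/2 + 185 = 329/2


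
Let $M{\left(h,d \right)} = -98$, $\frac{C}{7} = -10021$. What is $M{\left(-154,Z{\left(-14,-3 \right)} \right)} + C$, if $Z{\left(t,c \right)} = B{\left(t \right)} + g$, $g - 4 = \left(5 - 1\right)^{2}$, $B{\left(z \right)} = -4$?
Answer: $-70245$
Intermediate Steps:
$g = 20$ ($g = 4 + \left(5 - 1\right)^{2} = 4 + 4^{2} = 4 + 16 = 20$)
$C = -70147$ ($C = 7 \left(-10021\right) = -70147$)
$Z{\left(t,c \right)} = 16$ ($Z{\left(t,c \right)} = -4 + 20 = 16$)
$M{\left(-154,Z{\left(-14,-3 \right)} \right)} + C = -98 - 70147 = -70245$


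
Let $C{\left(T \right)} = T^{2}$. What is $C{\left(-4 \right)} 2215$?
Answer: $35440$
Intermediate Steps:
$C{\left(-4 \right)} 2215 = \left(-4\right)^{2} \cdot 2215 = 16 \cdot 2215 = 35440$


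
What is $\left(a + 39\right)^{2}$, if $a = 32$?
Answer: $5041$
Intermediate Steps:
$\left(a + 39\right)^{2} = \left(32 + 39\right)^{2} = 71^{2} = 5041$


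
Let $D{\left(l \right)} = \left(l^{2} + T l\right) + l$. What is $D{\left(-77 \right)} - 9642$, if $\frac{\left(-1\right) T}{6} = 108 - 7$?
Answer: $42872$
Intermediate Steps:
$T = -606$ ($T = - 6 \left(108 - 7\right) = \left(-6\right) 101 = -606$)
$D{\left(l \right)} = l^{2} - 605 l$ ($D{\left(l \right)} = \left(l^{2} - 606 l\right) + l = l^{2} - 605 l$)
$D{\left(-77 \right)} - 9642 = - 77 \left(-605 - 77\right) - 9642 = \left(-77\right) \left(-682\right) - 9642 = 52514 - 9642 = 42872$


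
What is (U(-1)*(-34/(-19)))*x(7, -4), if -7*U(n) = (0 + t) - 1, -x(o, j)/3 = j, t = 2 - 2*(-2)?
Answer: -2040/133 ≈ -15.338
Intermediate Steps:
t = 6 (t = 2 - 1*(-4) = 2 + 4 = 6)
x(o, j) = -3*j
U(n) = -5/7 (U(n) = -((0 + 6) - 1)/7 = -(6 - 1)/7 = -⅐*5 = -5/7)
(U(-1)*(-34/(-19)))*x(7, -4) = (-(-170)/(7*(-19)))*(-3*(-4)) = -(-170)*(-1)/(7*19)*12 = -5/7*34/19*12 = -170/133*12 = -2040/133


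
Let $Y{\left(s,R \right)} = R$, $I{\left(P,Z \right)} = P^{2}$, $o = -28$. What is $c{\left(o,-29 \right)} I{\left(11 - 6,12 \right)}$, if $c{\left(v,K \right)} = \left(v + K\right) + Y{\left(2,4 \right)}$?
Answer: $-1325$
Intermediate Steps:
$c{\left(v,K \right)} = 4 + K + v$ ($c{\left(v,K \right)} = \left(v + K\right) + 4 = \left(K + v\right) + 4 = 4 + K + v$)
$c{\left(o,-29 \right)} I{\left(11 - 6,12 \right)} = \left(4 - 29 - 28\right) \left(11 - 6\right)^{2} = - 53 \left(11 - 6\right)^{2} = - 53 \cdot 5^{2} = \left(-53\right) 25 = -1325$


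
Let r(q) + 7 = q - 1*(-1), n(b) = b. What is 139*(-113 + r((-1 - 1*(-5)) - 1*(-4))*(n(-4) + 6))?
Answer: -15151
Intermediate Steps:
r(q) = -6 + q (r(q) = -7 + (q - 1*(-1)) = -7 + (q + 1) = -7 + (1 + q) = -6 + q)
139*(-113 + r((-1 - 1*(-5)) - 1*(-4))*(n(-4) + 6)) = 139*(-113 + (-6 + ((-1 - 1*(-5)) - 1*(-4)))*(-4 + 6)) = 139*(-113 + (-6 + ((-1 + 5) + 4))*2) = 139*(-113 + (-6 + (4 + 4))*2) = 139*(-113 + (-6 + 8)*2) = 139*(-113 + 2*2) = 139*(-113 + 4) = 139*(-109) = -15151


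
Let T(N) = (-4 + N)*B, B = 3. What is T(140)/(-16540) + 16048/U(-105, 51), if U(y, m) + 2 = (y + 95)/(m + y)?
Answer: -1791683958/202615 ≈ -8842.8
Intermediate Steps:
U(y, m) = -2 + (95 + y)/(m + y) (U(y, m) = -2 + (y + 95)/(m + y) = -2 + (95 + y)/(m + y))
T(N) = -12 + 3*N (T(N) = (-4 + N)*3 = -12 + 3*N)
T(140)/(-16540) + 16048/U(-105, 51) = (-12 + 3*140)/(-16540) + 16048/(((95 - 1*(-105) - 2*51)/(51 - 105))) = (-12 + 420)*(-1/16540) + 16048/(((95 + 105 - 102)/(-54))) = 408*(-1/16540) + 16048/((-1/54*98)) = -102/4135 + 16048/(-49/27) = -102/4135 + 16048*(-27/49) = -102/4135 - 433296/49 = -1791683958/202615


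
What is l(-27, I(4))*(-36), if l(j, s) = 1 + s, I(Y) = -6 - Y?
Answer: 324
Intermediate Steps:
l(-27, I(4))*(-36) = (1 + (-6 - 1*4))*(-36) = (1 + (-6 - 4))*(-36) = (1 - 10)*(-36) = -9*(-36) = 324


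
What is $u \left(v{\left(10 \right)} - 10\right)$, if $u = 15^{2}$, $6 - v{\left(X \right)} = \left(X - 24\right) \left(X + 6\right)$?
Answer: $49500$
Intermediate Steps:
$v{\left(X \right)} = 6 - \left(-24 + X\right) \left(6 + X\right)$ ($v{\left(X \right)} = 6 - \left(X - 24\right) \left(X + 6\right) = 6 - \left(-24 + X\right) \left(6 + X\right)$)
$u = 225$
$u \left(v{\left(10 \right)} - 10\right) = 225 \left(\left(150 - 10^{2} + 18 \cdot 10\right) - 10\right) = 225 \left(\left(150 - 100 + 180\right) - 10\right) = 225 \left(230 - 10\right) = 225 \cdot 220 = 49500$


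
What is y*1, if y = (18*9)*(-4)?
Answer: -648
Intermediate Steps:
y = -648 (y = 162*(-4) = -648)
y*1 = -648*1 = -648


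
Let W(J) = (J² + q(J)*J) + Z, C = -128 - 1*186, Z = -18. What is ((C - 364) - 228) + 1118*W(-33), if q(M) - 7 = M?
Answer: 2155716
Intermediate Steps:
q(M) = 7 + M
C = -314 (C = -128 - 186 = -314)
W(J) = -18 + J² + J*(7 + J) (W(J) = (J² + (7 + J)*J) - 18 = (J² + J*(7 + J)) - 18 = -18 + J² + J*(7 + J))
((C - 364) - 228) + 1118*W(-33) = ((-314 - 364) - 228) + 1118*(-18 + (-33)² - 33*(7 - 33)) = (-678 - 228) + 1118*(-18 + 1089 - 33*(-26)) = -906 + 1118*(-18 + 1089 + 858) = -906 + 1118*1929 = -906 + 2156622 = 2155716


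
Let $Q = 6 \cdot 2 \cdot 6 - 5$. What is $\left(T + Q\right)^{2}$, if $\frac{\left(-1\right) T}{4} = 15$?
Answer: $49$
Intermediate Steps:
$T = -60$ ($T = \left(-4\right) 15 = -60$)
$Q = 67$ ($Q = 12 \cdot 6 - 5 = 72 - 5 = 67$)
$\left(T + Q\right)^{2} = \left(-60 + 67\right)^{2} = 7^{2} = 49$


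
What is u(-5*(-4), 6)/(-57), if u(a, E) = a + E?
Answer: -26/57 ≈ -0.45614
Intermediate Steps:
u(a, E) = E + a
u(-5*(-4), 6)/(-57) = (6 - 5*(-4))/(-57) = -(6 + 20)/57 = -1/57*26 = -26/57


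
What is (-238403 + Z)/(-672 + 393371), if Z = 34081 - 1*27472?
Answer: -231794/392699 ≈ -0.59026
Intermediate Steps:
Z = 6609 (Z = 34081 - 27472 = 6609)
(-238403 + Z)/(-672 + 393371) = (-238403 + 6609)/(-672 + 393371) = -231794/392699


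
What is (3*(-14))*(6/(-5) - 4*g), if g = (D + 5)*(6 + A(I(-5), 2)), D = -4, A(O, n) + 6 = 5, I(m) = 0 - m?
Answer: 4452/5 ≈ 890.40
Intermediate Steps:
I(m) = -m
A(O, n) = -1 (A(O, n) = -6 + 5 = -1)
g = 5 (g = (-4 + 5)*(6 - 1) = 1*5 = 5)
(3*(-14))*(6/(-5) - 4*g) = (3*(-14))*(6/(-5) - 4*5) = -42*(6*(-⅕) - 20) = -42*(-6/5 - 20) = -42*(-106/5) = 4452/5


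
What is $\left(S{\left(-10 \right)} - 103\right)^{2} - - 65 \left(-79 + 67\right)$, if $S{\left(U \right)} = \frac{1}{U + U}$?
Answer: $\frac{3935721}{400} \approx 9839.3$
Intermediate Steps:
$S{\left(U \right)} = \frac{1}{2 U}$
$\left(S{\left(-10 \right)} - 103\right)^{2} - - 65 \left(-79 + 67\right) = \left(\frac{1}{2 \left(-10\right)} - 103\right)^{2} - - 65 \left(-79 + 67\right) = \left(\frac{1}{2} \left(- \frac{1}{10}\right) - 103\right)^{2} - \left(-65\right) \left(-12\right) = \left(- \frac{1}{20} - 103\right)^{2} - 780 = \left(- \frac{2061}{20}\right)^{2} - 780 = \frac{4247721}{400} - 780 = \frac{3935721}{400}$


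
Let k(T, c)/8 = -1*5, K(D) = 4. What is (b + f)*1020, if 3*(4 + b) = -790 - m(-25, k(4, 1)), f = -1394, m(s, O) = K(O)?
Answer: -1695920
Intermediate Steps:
k(T, c) = -40 (k(T, c) = 8*(-1*5) = 8*(-5) = -40)
m(s, O) = 4
b = -806/3 (b = -4 + (-790 - 1*4)/3 = -4 + (-790 - 4)/3 = -4 + (⅓)*(-794) = -4 - 794/3 = -806/3 ≈ -268.67)
(b + f)*1020 = (-806/3 - 1394)*1020 = -4988/3*1020 = -1695920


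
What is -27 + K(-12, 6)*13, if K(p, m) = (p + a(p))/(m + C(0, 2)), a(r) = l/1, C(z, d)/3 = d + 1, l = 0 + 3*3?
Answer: -148/5 ≈ -29.600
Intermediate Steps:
l = 9 (l = 0 + 9 = 9)
C(z, d) = 3 + 3*d (C(z, d) = 3*(d + 1) = 3*(1 + d) = 3 + 3*d)
a(r) = 9 (a(r) = 9/1 = 9*1 = 9)
K(p, m) = (9 + p)/(9 + m) (K(p, m) = (p + 9)/(m + (3 + 3*2)) = (9 + p)/(m + (3 + 6)) = (9 + p)/(m + 9) = (9 + p)/(9 + m))
-27 + K(-12, 6)*13 = -27 + ((9 - 12)/(9 + 6))*13 = -27 + (-3/15)*13 = -27 + ((1/15)*(-3))*13 = -27 - ⅕*13 = -27 - 13/5 = -148/5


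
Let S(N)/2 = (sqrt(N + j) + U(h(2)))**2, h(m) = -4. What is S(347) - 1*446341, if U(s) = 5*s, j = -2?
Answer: -444851 - 80*sqrt(345) ≈ -4.4634e+5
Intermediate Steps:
S(N) = 2*(-20 + sqrt(-2 + N))**2 (S(N) = 2*(sqrt(N - 2) + 5*(-4))**2 = 2*(sqrt(-2 + N) - 20)**2 = 2*(-20 + sqrt(-2 + N))**2)
S(347) - 1*446341 = 2*(-20 + sqrt(-2 + 347))**2 - 1*446341 = 2*(-20 + sqrt(345))**2 - 446341 = -446341 + 2*(-20 + sqrt(345))**2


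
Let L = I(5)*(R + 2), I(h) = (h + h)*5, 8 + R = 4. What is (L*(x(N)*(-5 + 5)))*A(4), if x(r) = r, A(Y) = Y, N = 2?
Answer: 0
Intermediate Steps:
R = -4 (R = -8 + 4 = -4)
I(h) = 10*h (I(h) = (2*h)*5 = 10*h)
L = -100 (L = (10*5)*(-4 + 2) = 50*(-2) = -100)
(L*(x(N)*(-5 + 5)))*A(4) = -200*(-5 + 5)*4 = -200*0*4 = -100*0*4 = 0*4 = 0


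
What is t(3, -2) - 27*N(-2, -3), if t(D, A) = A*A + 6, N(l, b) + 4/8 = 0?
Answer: 47/2 ≈ 23.500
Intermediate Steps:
N(l, b) = -½ (N(l, b) = -½ + 0 = -½)
t(D, A) = 6 + A² (t(D, A) = A² + 6 = 6 + A²)
t(3, -2) - 27*N(-2, -3) = (6 + (-2)²) - 27*(-½) = (6 + 4) + 27/2 = 10 + 27/2 = 47/2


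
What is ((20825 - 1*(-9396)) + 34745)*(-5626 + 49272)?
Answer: 2835506036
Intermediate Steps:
((20825 - 1*(-9396)) + 34745)*(-5626 + 49272) = ((20825 + 9396) + 34745)*43646 = (30221 + 34745)*43646 = 64966*43646 = 2835506036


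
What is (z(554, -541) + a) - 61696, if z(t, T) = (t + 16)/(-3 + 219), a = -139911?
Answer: -7257757/36 ≈ -2.0160e+5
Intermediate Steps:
z(t, T) = 2/27 + t/216 (z(t, T) = (16 + t)/216 = (16 + t)*(1/216) = 2/27 + t/216)
(z(554, -541) + a) - 61696 = ((2/27 + (1/216)*554) - 139911) - 61696 = ((2/27 + 277/108) - 139911) - 61696 = (95/36 - 139911) - 61696 = -5036701/36 - 61696 = -7257757/36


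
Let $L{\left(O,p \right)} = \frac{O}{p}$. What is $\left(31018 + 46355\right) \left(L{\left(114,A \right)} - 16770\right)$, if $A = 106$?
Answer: $- \frac{68765485869}{53} \approx -1.2975 \cdot 10^{9}$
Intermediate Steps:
$\left(31018 + 46355\right) \left(L{\left(114,A \right)} - 16770\right) = \left(31018 + 46355\right) \left(\frac{114}{106} - 16770\right) = 77373 \left(114 \cdot \frac{1}{106} - 16770\right) = 77373 \left(\frac{57}{53} - 16770\right) = 77373 \left(- \frac{888753}{53}\right) = - \frac{68765485869}{53}$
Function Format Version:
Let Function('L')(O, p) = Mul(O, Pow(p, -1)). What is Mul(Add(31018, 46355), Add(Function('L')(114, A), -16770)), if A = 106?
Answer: Rational(-68765485869, 53) ≈ -1.2975e+9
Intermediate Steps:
Mul(Add(31018, 46355), Add(Function('L')(114, A), -16770)) = Mul(Add(31018, 46355), Add(Mul(114, Pow(106, -1)), -16770)) = Mul(77373, Add(Mul(114, Rational(1, 106)), -16770)) = Mul(77373, Add(Rational(57, 53), -16770)) = Mul(77373, Rational(-888753, 53)) = Rational(-68765485869, 53)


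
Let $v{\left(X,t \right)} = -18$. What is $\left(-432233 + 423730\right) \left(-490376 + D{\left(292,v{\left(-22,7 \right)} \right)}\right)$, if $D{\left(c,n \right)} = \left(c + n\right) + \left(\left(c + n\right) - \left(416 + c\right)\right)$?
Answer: $4171027608$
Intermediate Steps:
$D{\left(c,n \right)} = -416 + c + 2 n$ ($D{\left(c,n \right)} = \left(c + n\right) + \left(-416 + n\right) = -416 + c + 2 n$)
$\left(-432233 + 423730\right) \left(-490376 + D{\left(292,v{\left(-22,7 \right)} \right)}\right) = \left(-432233 + 423730\right) \left(-490376 + \left(-416 + 292 + 2 \left(-18\right)\right)\right) = - 8503 \left(-490376 - 160\right) = \left(-8503\right) \left(-490536\right) = 4171027608$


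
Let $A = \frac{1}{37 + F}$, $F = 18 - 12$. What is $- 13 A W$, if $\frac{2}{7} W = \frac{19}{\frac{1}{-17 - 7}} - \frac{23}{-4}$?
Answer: $\frac{163891}{344} \approx 476.43$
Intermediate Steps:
$F = 6$
$A = \frac{1}{43}$ ($A = \frac{1}{37 + 6} = \frac{1}{43} \approx 0.023256$)
$W = - \frac{12607}{8}$ ($W = \frac{7 \left(\frac{19}{\frac{1}{-17 - 7}} - \frac{23}{-4}\right)}{2} = \frac{7 \left(\frac{19}{\frac{1}{-24}} - - \frac{23}{4}\right)}{2} = \frac{7 \left(\frac{19}{- \frac{1}{24}} + \frac{23}{4}\right)}{2} = \frac{7 \left(19 \left(-24\right) + \frac{23}{4}\right)}{2} = \frac{7 \left(-456 + \frac{23}{4}\right)}{2} = \frac{7}{2} \left(- \frac{1801}{4}\right) = - \frac{12607}{8} \approx -1575.9$)
$- 13 A W = \left(-13\right) \frac{1}{43} \left(- \frac{12607}{8}\right) = \left(- \frac{13}{43}\right) \left(- \frac{12607}{8}\right) = \frac{163891}{344}$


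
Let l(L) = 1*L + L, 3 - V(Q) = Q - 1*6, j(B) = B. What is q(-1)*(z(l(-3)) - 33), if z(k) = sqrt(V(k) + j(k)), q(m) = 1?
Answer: -30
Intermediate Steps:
V(Q) = 9 - Q (V(Q) = 3 - (Q - 1*6) = 3 - (Q - 6) = 3 - (-6 + Q) = 3 + (6 - Q) = 9 - Q)
l(L) = 2*L (l(L) = L + L = 2*L)
z(k) = 3 (z(k) = sqrt((9 - k) + k) = sqrt(9) = 3)
q(-1)*(z(l(-3)) - 33) = 1*(3 - 33) = 1*(-30) = -30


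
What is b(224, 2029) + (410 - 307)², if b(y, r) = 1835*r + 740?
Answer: 3734564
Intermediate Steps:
b(y, r) = 740 + 1835*r
b(224, 2029) + (410 - 307)² = (740 + 1835*2029) + (410 - 307)² = (740 + 3723215) + 103² = 3723955 + 10609 = 3734564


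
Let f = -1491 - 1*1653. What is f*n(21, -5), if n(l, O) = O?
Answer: 15720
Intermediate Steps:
f = -3144 (f = -1491 - 1653 = -3144)
f*n(21, -5) = -3144*(-5) = 15720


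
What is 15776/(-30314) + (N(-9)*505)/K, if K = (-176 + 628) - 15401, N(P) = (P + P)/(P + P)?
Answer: -125571997/226581993 ≈ -0.55420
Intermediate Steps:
N(P) = 1 (N(P) = (2*P)/((2*P)) = (2*P)*(1/(2*P)) = 1)
K = -14949 (K = 452 - 15401 = -14949)
15776/(-30314) + (N(-9)*505)/K = 15776/(-30314) + (1*505)/(-14949) = 15776*(-1/30314) + 505*(-1/14949) = -7888/15157 - 505/14949 = -125571997/226581993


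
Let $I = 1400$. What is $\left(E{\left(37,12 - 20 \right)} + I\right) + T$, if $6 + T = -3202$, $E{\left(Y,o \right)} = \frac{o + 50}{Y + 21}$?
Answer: $- \frac{52411}{29} \approx -1807.3$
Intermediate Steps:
$E{\left(Y,o \right)} = \frac{50 + o}{21 + Y}$
$T = -3208$ ($T = -6 - 3202 = -3208$)
$\left(E{\left(37,12 - 20 \right)} + I\right) + T = \left(\frac{50 + \left(12 - 20\right)}{21 + 37} + 1400\right) - 3208 = \left(\frac{50 - 8}{58} + 1400\right) - 3208 = \left(\frac{1}{58} \cdot 42 + 1400\right) - 3208 = \left(\frac{21}{29} + 1400\right) - 3208 = \frac{40621}{29} - 3208 = - \frac{52411}{29}$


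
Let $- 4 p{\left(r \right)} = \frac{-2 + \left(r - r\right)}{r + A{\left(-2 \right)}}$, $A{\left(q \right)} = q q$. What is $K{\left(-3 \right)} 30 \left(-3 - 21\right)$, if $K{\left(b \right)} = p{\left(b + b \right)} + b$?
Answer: $2340$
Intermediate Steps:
$A{\left(q \right)} = q^{2}$
$p{\left(r \right)} = \frac{1}{2 \left(4 + r\right)}$ ($p{\left(r \right)} = - \frac{\left(-2 + \left(r - r\right)\right) \frac{1}{r + \left(-2\right)^{2}}}{4} = - \frac{\left(-2 + 0\right) \frac{1}{r + 4}}{4} = - \frac{\left(-2\right) \frac{1}{4 + r}}{4} = \frac{1}{2 \left(4 + r\right)}$)
$K{\left(b \right)} = b + \frac{1}{2 \left(4 + 2 b\right)}$ ($K{\left(b \right)} = \frac{1}{2 \left(4 + \left(b + b\right)\right)} + b = \frac{1}{2 \left(4 + 2 b\right)} + b = b + \frac{1}{2 \left(4 + 2 b\right)}$)
$K{\left(-3 \right)} 30 \left(-3 - 21\right) = \frac{\frac{1}{4} - 3 \left(2 - 3\right)}{2 - 3} \cdot 30 \left(-3 - 21\right) = \frac{\frac{1}{4} - -3}{-1} \cdot 30 \left(-24\right) = - (\frac{1}{4} + 3) 30 \left(-24\right) = \left(-1\right) \frac{13}{4} \cdot 30 \left(-24\right) = \left(- \frac{13}{4}\right) 30 \left(-24\right) = \left(- \frac{195}{2}\right) \left(-24\right) = 2340$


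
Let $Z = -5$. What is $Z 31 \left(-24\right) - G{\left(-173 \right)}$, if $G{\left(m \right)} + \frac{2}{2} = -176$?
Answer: $3897$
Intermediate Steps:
$G{\left(m \right)} = -177$ ($G{\left(m \right)} = -1 - 176 = -177$)
$Z 31 \left(-24\right) - G{\left(-173 \right)} = \left(-5\right) 31 \left(-24\right) - -177 = \left(-155\right) \left(-24\right) + 177 = 3720 + 177 = 3897$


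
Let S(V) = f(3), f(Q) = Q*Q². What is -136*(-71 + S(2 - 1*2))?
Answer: 5984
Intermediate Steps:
f(Q) = Q³
S(V) = 27 (S(V) = 3³ = 27)
-136*(-71 + S(2 - 1*2)) = -136*(-71 + 27) = -136*(-44) = 5984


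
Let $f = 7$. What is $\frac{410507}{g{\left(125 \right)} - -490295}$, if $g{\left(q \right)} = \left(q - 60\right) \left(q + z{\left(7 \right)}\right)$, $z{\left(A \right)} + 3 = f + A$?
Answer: $\frac{410507}{499135} \approx 0.82244$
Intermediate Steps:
$z{\left(A \right)} = 4 + A$ ($z{\left(A \right)} = -3 + \left(7 + A\right) = 4 + A$)
$g{\left(q \right)} = \left(-60 + q\right) \left(11 + q\right)$ ($g{\left(q \right)} = \left(q - 60\right) \left(q + \left(4 + 7\right)\right) = \left(-60 + q\right) \left(q + 11\right) = \left(-60 + q\right) \left(11 + q\right)$)
$\frac{410507}{g{\left(125 \right)} - -490295} = \frac{410507}{\left(-660 + 125^{2} - 6125\right) - -490295} = \frac{410507}{\left(-660 + 15625 - 6125\right) + 490295} = \frac{410507}{8840 + 490295} = \frac{410507}{499135}$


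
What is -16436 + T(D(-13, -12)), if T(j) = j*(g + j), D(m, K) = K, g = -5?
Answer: -16232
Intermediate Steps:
T(j) = j*(-5 + j)
-16436 + T(D(-13, -12)) = -16436 - 12*(-5 - 12) = -16436 - 12*(-17) = -16436 + 204 = -16232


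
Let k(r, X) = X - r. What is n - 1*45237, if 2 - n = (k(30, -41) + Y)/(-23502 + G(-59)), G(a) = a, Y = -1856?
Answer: -1065783762/23561 ≈ -45235.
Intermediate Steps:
n = 45195/23561 (n = 2 - ((-41 - 1*30) - 1856)/(-23502 - 59) = 2 - ((-41 - 30) - 1856)/(-23561) = 2 - (-71 - 1856)*(-1)/23561 = 2 - (-1927)*(-1)/23561 = 2 - 1*1927/23561 = 2 - 1927/23561 = 45195/23561 ≈ 1.9182)
n - 1*45237 = 45195/23561 - 1*45237 = 45195/23561 - 45237 = -1065783762/23561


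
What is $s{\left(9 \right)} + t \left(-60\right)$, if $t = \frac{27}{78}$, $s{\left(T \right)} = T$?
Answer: $- \frac{153}{13} \approx -11.769$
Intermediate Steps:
$t = \frac{9}{26}$ ($t = 27 \cdot \frac{1}{78} = \frac{9}{26} \approx 0.34615$)
$s{\left(9 \right)} + t \left(-60\right) = 9 + \frac{9}{26} \left(-60\right) = 9 - \frac{270}{13} = - \frac{153}{13}$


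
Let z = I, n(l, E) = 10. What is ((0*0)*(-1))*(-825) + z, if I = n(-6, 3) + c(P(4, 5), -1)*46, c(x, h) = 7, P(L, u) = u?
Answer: 332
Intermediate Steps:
I = 332 (I = 10 + 7*46 = 10 + 322 = 332)
z = 332
((0*0)*(-1))*(-825) + z = ((0*0)*(-1))*(-825) + 332 = (0*(-1))*(-825) + 332 = 0*(-825) + 332 = 0 + 332 = 332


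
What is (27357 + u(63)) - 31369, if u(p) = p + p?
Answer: -3886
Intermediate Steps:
u(p) = 2*p
(27357 + u(63)) - 31369 = (27357 + 2*63) - 31369 = (27357 + 126) - 31369 = 27483 - 31369 = -3886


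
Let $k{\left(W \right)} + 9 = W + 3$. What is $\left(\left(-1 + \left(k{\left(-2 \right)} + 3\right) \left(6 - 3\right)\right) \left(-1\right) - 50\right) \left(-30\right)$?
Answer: $1020$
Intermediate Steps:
$k{\left(W \right)} = -6 + W$ ($k{\left(W \right)} = -9 + \left(W + 3\right) = -9 + \left(3 + W\right) = -6 + W$)
$\left(\left(-1 + \left(k{\left(-2 \right)} + 3\right) \left(6 - 3\right)\right) \left(-1\right) - 50\right) \left(-30\right) = \left(\left(-1 + \left(\left(-6 - 2\right) + 3\right) \left(6 - 3\right)\right) \left(-1\right) - 50\right) \left(-30\right) = \left(\left(-1 + \left(-8 + 3\right) 3\right) \left(-1\right) - 50\right) \left(-30\right) = \left(\left(-1 - 15\right) \left(-1\right) - 50\right) \left(-30\right) = \left(\left(-16\right) \left(-1\right) - 50\right) \left(-30\right) = \left(16 - 50\right) \left(-30\right) = \left(-34\right) \left(-30\right) = 1020$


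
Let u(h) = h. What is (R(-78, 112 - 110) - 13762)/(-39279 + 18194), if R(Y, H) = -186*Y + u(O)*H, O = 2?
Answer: -150/4217 ≈ -0.035570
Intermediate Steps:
R(Y, H) = -186*Y + 2*H
(R(-78, 112 - 110) - 13762)/(-39279 + 18194) = ((-186*(-78) + 2*(112 - 110)) - 13762)/(-39279 + 18194) = ((14508 + 2*2) - 13762)/(-21085) = ((14508 + 4) - 13762)*(-1/21085) = (14512 - 13762)*(-1/21085) = 750*(-1/21085) = -150/4217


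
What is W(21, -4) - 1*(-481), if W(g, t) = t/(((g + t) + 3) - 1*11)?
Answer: 4325/9 ≈ 480.56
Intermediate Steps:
W(g, t) = t/(-8 + g + t) (W(g, t) = t/((3 + g + t) - 11) = t/(-8 + g + t))
W(21, -4) - 1*(-481) = -4/(-8 + 21 - 4) - 1*(-481) = -4/9 + 481 = 4325/9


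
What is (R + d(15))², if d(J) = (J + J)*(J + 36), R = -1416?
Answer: 12996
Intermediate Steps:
d(J) = 2*J*(36 + J) (d(J) = (2*J)*(36 + J) = 2*J*(36 + J))
(R + d(15))² = (-1416 + 2*15*(36 + 15))² = (-1416 + 2*15*51)² = (-1416 + 1530)² = 114² = 12996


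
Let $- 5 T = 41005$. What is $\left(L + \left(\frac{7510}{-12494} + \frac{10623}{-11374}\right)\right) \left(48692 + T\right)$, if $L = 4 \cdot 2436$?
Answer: $\frac{2548117196894061}{6459398} \approx 3.9448 \cdot 10^{8}$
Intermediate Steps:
$L = 9744$
$T = -8201$ ($T = \left(- \frac{1}{5}\right) 41005 = -8201$)
$\left(L + \left(\frac{7510}{-12494} + \frac{10623}{-11374}\right)\right) \left(48692 + T\right) = \left(9744 + \left(\frac{7510}{-12494} + \frac{10623}{-11374}\right)\right) \left(48692 - 8201\right) = \left(9744 + \left(7510 \left(- \frac{1}{12494}\right) + 10623 \left(- \frac{1}{11374}\right)\right)\right) 40491 = \left(9744 - \frac{109071251}{71053378}\right) 40491 = \frac{692235043981}{71053378} \cdot 40491 = \frac{2548117196894061}{6459398}$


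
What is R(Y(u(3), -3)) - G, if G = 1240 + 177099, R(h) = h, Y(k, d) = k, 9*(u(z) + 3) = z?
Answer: -535025/3 ≈ -1.7834e+5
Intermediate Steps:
u(z) = -3 + z/9
G = 178339
R(Y(u(3), -3)) - G = (-3 + (⅑)*3) - 1*178339 = (-3 + ⅓) - 178339 = -8/3 - 178339 = -535025/3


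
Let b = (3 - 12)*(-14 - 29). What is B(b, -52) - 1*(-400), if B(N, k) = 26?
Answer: 426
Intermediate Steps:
b = 387 (b = -9*(-43) = 387)
B(b, -52) - 1*(-400) = 26 - 1*(-400) = 26 + 400 = 426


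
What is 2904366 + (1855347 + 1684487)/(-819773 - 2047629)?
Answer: 4163990668649/1433701 ≈ 2.9044e+6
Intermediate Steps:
2904366 + (1855347 + 1684487)/(-819773 - 2047629) = 2904366 + 3539834/(-2867402) = 2904366 + 3539834*(-1/2867402) = 2904366 - 1769917/1433701 = 4163990668649/1433701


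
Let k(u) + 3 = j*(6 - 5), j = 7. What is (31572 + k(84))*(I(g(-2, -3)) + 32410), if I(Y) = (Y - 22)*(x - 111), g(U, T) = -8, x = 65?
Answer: 1066953040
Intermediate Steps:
k(u) = 4 (k(u) = -3 + 7*(6 - 5) = -3 + 7*1 = -3 + 7 = 4)
I(Y) = 1012 - 46*Y (I(Y) = (Y - 22)*(65 - 111) = (-22 + Y)*(-46) = 1012 - 46*Y)
(31572 + k(84))*(I(g(-2, -3)) + 32410) = (31572 + 4)*((1012 - 46*(-8)) + 32410) = 31576*((1012 + 368) + 32410) = 31576*(1380 + 32410) = 31576*33790 = 1066953040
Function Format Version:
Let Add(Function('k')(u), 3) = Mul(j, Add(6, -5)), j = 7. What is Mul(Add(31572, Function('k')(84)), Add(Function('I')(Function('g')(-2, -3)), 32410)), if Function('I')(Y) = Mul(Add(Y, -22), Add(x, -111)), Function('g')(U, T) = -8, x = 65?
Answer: 1066953040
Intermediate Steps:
Function('k')(u) = 4 (Function('k')(u) = Add(-3, Mul(7, Add(6, -5))) = Add(-3, Mul(7, 1)) = Add(-3, 7) = 4)
Function('I')(Y) = Add(1012, Mul(-46, Y)) (Function('I')(Y) = Mul(Add(Y, -22), Add(65, -111)) = Mul(Add(-22, Y), -46) = Add(1012, Mul(-46, Y)))
Mul(Add(31572, Function('k')(84)), Add(Function('I')(Function('g')(-2, -3)), 32410)) = Mul(Add(31572, 4), Add(Add(1012, Mul(-46, -8)), 32410)) = Mul(31576, Add(Add(1012, 368), 32410)) = Mul(31576, Add(1380, 32410)) = Mul(31576, 33790) = 1066953040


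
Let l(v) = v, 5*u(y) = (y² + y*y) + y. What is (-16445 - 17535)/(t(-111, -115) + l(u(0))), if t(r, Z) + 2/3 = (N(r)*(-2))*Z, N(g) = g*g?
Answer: -25485/2125372 ≈ -0.011991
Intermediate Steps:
u(y) = y/5 + 2*y²/5 (u(y) = ((y² + y*y) + y)/5 = ((y² + y²) + y)/5 = (2*y² + y)/5 = (y + 2*y²)/5 = y/5 + 2*y²/5)
N(g) = g²
t(r, Z) = -⅔ - 2*Z*r² (t(r, Z) = -⅔ + (r²*(-2))*Z = -⅔ + (-2*r²)*Z = -⅔ - 2*Z*r²)
(-16445 - 17535)/(t(-111, -115) + l(u(0))) = (-16445 - 17535)/((-⅔ - 2*(-115)*(-111)²) + (⅕)*0*(1 + 2*0)) = -33980/((-⅔ - 2*(-115)*12321) + (⅕)*0*(1 + 0)) = -33980/((-⅔ + 2833830) + (⅕)*0*1) = -33980/(8501488/3 + 0) = -33980/8501488/3 = -33980*3/8501488 = -25485/2125372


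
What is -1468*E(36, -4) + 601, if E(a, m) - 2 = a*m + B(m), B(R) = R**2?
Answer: 185569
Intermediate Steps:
E(a, m) = 2 + m**2 + a*m (E(a, m) = 2 + (a*m + m**2) = 2 + (m**2 + a*m) = 2 + m**2 + a*m)
-1468*E(36, -4) + 601 = -1468*(2 + (-4)**2 + 36*(-4)) + 601 = -1468*(2 + 16 - 144) + 601 = -1468*(-126) + 601 = 184968 + 601 = 185569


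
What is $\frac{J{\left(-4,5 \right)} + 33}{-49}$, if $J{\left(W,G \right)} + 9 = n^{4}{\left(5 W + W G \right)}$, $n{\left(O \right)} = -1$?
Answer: $- \frac{25}{49} \approx -0.5102$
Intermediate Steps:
$J{\left(W,G \right)} = -8$ ($J{\left(W,G \right)} = -9 + \left(-1\right)^{4} = -9 + 1 = -8$)
$\frac{J{\left(-4,5 \right)} + 33}{-49} = \frac{-8 + 33}{-49} = 25 \left(- \frac{1}{49}\right) = - \frac{25}{49}$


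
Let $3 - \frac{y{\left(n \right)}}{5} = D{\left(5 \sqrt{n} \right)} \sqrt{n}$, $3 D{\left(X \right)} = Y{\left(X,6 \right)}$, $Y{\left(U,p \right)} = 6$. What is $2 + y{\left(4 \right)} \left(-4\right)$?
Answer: $22$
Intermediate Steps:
$D{\left(X \right)} = 2$ ($D{\left(X \right)} = \frac{1}{3} \cdot 6 = 2$)
$y{\left(n \right)} = 15 - 10 \sqrt{n}$ ($y{\left(n \right)} = 15 - 5 \cdot 2 \sqrt{n} = 15 - 10 \sqrt{n}$)
$2 + y{\left(4 \right)} \left(-4\right) = 2 + \left(15 - 10 \sqrt{4}\right) \left(-4\right) = 2 + \left(15 - 20\right) \left(-4\right) = 2 - -20 = 2 + 20 = 22$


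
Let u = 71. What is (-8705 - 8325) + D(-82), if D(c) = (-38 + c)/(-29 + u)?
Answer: -119230/7 ≈ -17033.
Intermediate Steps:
D(c) = -19/21 + c/42 (D(c) = (-38 + c)/(-29 + 71) = (-38 + c)/42 = (-38 + c)*(1/42) = -19/21 + c/42)
(-8705 - 8325) + D(-82) = (-8705 - 8325) + (-19/21 + (1/42)*(-82)) = -17030 + (-19/21 - 41/21) = -17030 - 20/7 = -119230/7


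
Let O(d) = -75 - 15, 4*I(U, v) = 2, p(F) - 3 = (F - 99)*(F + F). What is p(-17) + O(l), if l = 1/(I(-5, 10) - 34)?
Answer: 3857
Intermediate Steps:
p(F) = 3 + 2*F*(-99 + F) (p(F) = 3 + (F - 99)*(F + F) = 3 + (-99 + F)*(2*F) = 3 + 2*F*(-99 + F))
I(U, v) = ½ (I(U, v) = (¼)*2 = ½)
l = -2/67 (l = 1/(½ - 34) = 1/(-67/2) = -2/67 ≈ -0.029851)
O(d) = -90
p(-17) + O(l) = (3 - 198*(-17) + 2*(-17)²) - 90 = (3 + 3366 + 2*289) - 90 = (3 + 3366 + 578) - 90 = 3947 - 90 = 3857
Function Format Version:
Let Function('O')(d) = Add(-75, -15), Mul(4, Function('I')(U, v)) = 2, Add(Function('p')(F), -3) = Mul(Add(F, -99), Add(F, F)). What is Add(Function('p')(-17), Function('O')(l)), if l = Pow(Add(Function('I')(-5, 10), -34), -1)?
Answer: 3857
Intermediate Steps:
Function('p')(F) = Add(3, Mul(2, F, Add(-99, F))) (Function('p')(F) = Add(3, Mul(Add(F, -99), Add(F, F))) = Add(3, Mul(Add(-99, F), Mul(2, F))) = Add(3, Mul(2, F, Add(-99, F))))
Function('I')(U, v) = Rational(1, 2) (Function('I')(U, v) = Mul(Rational(1, 4), 2) = Rational(1, 2))
l = Rational(-2, 67) (l = Pow(Add(Rational(1, 2), -34), -1) = Pow(Rational(-67, 2), -1) = Rational(-2, 67) ≈ -0.029851)
Function('O')(d) = -90
Add(Function('p')(-17), Function('O')(l)) = Add(Add(3, Mul(-198, -17), Mul(2, Pow(-17, 2))), -90) = Add(Add(3, 3366, Mul(2, 289)), -90) = Add(Add(3, 3366, 578), -90) = Add(3947, -90) = 3857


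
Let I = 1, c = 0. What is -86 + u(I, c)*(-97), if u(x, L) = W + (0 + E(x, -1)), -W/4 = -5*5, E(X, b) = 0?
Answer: -9786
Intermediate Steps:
W = 100 (W = -(-20)*5 = -4*(-25) = 100)
u(x, L) = 100 (u(x, L) = 100 + (0 + 0) = 100 + 0 = 100)
-86 + u(I, c)*(-97) = -86 + 100*(-97) = -86 - 9700 = -9786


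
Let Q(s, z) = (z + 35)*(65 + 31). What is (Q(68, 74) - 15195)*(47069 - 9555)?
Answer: -177478734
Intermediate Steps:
Q(s, z) = 3360 + 96*z (Q(s, z) = (35 + z)*96 = 3360 + 96*z)
(Q(68, 74) - 15195)*(47069 - 9555) = ((3360 + 96*74) - 15195)*(47069 - 9555) = ((3360 + 7104) - 15195)*37514 = (10464 - 15195)*37514 = -4731*37514 = -177478734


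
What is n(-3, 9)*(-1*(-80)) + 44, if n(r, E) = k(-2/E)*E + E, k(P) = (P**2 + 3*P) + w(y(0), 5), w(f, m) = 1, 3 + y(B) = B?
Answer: 9356/9 ≈ 1039.6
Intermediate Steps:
y(B) = -3 + B
k(P) = 1 + P**2 + 3*P (k(P) = (P**2 + 3*P) + 1 = 1 + P**2 + 3*P)
n(r, E) = E + E*(1 - 6/E + 4/E**2) (n(r, E) = (1 + (-2/E)**2 + 3*(-2/E))*E + E = (1 + 4/E**2 - 6/E)*E + E = (1 - 6/E + 4/E**2)*E + E = E*(1 - 6/E + 4/E**2) + E = E + E*(1 - 6/E + 4/E**2))
n(-3, 9)*(-1*(-80)) + 44 = (-6 + 2*9 + 4/9)*(-1*(-80)) + 44 = (-6 + 18 + 4*(1/9))*80 + 44 = (-6 + 18 + 4/9)*80 + 44 = (112/9)*80 + 44 = 8960/9 + 44 = 9356/9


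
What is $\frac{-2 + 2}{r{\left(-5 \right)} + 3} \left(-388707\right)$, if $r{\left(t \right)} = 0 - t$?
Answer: $0$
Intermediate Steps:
$r{\left(t \right)} = - t$
$\frac{-2 + 2}{r{\left(-5 \right)} + 3} \left(-388707\right) = \frac{-2 + 2}{\left(-1\right) \left(-5\right) + 3} \left(-388707\right) = \frac{0}{5 + 3} \left(-388707\right) = \frac{0}{8} \left(-388707\right) = 0 \cdot \frac{1}{8} \left(-388707\right) = 0 \left(-388707\right) = 0$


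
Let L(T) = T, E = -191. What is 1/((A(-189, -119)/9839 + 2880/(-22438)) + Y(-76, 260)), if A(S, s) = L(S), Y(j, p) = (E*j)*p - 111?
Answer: 110383741/416593631048758 ≈ 2.6497e-7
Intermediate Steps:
Y(j, p) = -111 - 191*j*p (Y(j, p) = (-191*j)*p - 111 = -191*j*p - 111 = -111 - 191*j*p)
A(S, s) = S
1/((A(-189, -119)/9839 + 2880/(-22438)) + Y(-76, 260)) = 1/((-189/9839 + 2880/(-22438)) + (-111 - 191*(-76)*260)) = 1/((-189*1/9839 + 2880*(-1/22438)) + (-111 + 3774160)) = 1/((-189/9839 - 1440/11219) + 3774049) = 1/(-16288551/110383741 + 3774049) = 1/(416593631048758/110383741) = 110383741/416593631048758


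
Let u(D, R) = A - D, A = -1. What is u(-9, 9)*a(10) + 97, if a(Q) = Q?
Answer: 177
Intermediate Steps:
u(D, R) = -1 - D
u(-9, 9)*a(10) + 97 = (-1 - 1*(-9))*10 + 97 = (-1 + 9)*10 + 97 = 8*10 + 97 = 80 + 97 = 177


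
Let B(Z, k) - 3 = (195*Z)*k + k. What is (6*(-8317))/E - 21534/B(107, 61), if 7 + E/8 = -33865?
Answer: 28840757787/172453055552 ≈ 0.16724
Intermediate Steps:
E = -270976 (E = -56 + 8*(-33865) = -56 - 270920 = -270976)
B(Z, k) = 3 + k + 195*Z*k (B(Z, k) = 3 + ((195*Z)*k + k) = 3 + (195*Z*k + k) = 3 + (k + 195*Z*k) = 3 + k + 195*Z*k)
(6*(-8317))/E - 21534/B(107, 61) = (6*(-8317))/(-270976) - 21534/(3 + 61 + 195*107*61) = -49902*(-1/270976) - 21534/(3 + 61 + 1272765) = 24951/135488 - 21534/1272829 = 28840757787/172453055552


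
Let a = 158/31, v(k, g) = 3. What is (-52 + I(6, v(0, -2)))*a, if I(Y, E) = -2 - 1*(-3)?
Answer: -8058/31 ≈ -259.94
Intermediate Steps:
a = 158/31 (a = 158*(1/31) = 158/31 ≈ 5.0968)
I(Y, E) = 1 (I(Y, E) = -2 + 3 = 1)
(-52 + I(6, v(0, -2)))*a = (-52 + 1)*(158/31) = -51*158/31 = -8058/31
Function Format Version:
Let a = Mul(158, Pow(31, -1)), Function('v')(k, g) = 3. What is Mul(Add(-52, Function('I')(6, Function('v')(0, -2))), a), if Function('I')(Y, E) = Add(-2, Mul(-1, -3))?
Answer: Rational(-8058, 31) ≈ -259.94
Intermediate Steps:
a = Rational(158, 31) (a = Mul(158, Rational(1, 31)) = Rational(158, 31) ≈ 5.0968)
Function('I')(Y, E) = 1 (Function('I')(Y, E) = Add(-2, 3) = 1)
Mul(Add(-52, Function('I')(6, Function('v')(0, -2))), a) = Mul(Add(-52, 1), Rational(158, 31)) = Mul(-51, Rational(158, 31)) = Rational(-8058, 31)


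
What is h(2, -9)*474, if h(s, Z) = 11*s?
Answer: 10428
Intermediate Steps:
h(2, -9)*474 = (11*2)*474 = 22*474 = 10428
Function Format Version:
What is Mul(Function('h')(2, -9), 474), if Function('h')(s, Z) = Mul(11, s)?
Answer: 10428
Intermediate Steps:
Mul(Function('h')(2, -9), 474) = Mul(Mul(11, 2), 474) = Mul(22, 474) = 10428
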